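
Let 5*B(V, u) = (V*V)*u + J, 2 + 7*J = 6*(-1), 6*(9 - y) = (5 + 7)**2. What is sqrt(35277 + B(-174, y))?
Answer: I*sqrt(68050255)/35 ≈ 235.69*I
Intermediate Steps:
y = -15 (y = 9 - (5 + 7)**2/6 = 9 - 1/6*12**2 = 9 - 1/6*144 = 9 - 24 = -15)
J = -8/7 (J = -2/7 + (6*(-1))/7 = -2/7 + (1/7)*(-6) = -2/7 - 6/7 = -8/7 ≈ -1.1429)
B(V, u) = -8/35 + u*V**2/5 (B(V, u) = ((V*V)*u - 8/7)/5 = (V**2*u - 8/7)/5 = (u*V**2 - 8/7)/5 = (-8/7 + u*V**2)/5 = -8/35 + u*V**2/5)
sqrt(35277 + B(-174, y)) = sqrt(35277 + (-8/35 + (1/5)*(-15)*(-174)**2)) = sqrt(35277 + (-8/35 + (1/5)*(-15)*30276)) = sqrt(35277 + (-8/35 - 90828)) = sqrt(35277 - 3178988/35) = sqrt(-1944293/35) = I*sqrt(68050255)/35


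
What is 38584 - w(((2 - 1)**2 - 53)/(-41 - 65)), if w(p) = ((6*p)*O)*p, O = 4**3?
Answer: 108122872/2809 ≈ 38492.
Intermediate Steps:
O = 64
w(p) = 384*p**2 (w(p) = ((6*p)*64)*p = (384*p)*p = 384*p**2)
38584 - w(((2 - 1)**2 - 53)/(-41 - 65)) = 38584 - 384*(((2 - 1)**2 - 53)/(-41 - 65))**2 = 38584 - 384*((1**2 - 53)/(-106))**2 = 38584 - 384*((1 - 53)*(-1/106))**2 = 38584 - 384*(-52*(-1/106))**2 = 38584 - 384*(26/53)**2 = 38584 - 384*676/2809 = 38584 - 1*259584/2809 = 38584 - 259584/2809 = 108122872/2809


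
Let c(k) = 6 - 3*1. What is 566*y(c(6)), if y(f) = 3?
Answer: 1698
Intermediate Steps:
c(k) = 3 (c(k) = 6 - 3 = 3)
566*y(c(6)) = 566*3 = 1698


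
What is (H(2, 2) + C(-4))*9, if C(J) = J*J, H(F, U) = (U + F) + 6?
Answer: 234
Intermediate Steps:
H(F, U) = 6 + F + U (H(F, U) = (F + U) + 6 = 6 + F + U)
C(J) = J**2
(H(2, 2) + C(-4))*9 = ((6 + 2 + 2) + (-4)**2)*9 = (10 + 16)*9 = 26*9 = 234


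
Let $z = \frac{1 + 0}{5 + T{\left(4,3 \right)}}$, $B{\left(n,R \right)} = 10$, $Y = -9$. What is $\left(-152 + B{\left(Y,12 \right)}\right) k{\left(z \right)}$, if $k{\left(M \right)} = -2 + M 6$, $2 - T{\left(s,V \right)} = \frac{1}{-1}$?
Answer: $\frac{355}{2} \approx 177.5$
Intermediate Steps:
$T{\left(s,V \right)} = 3$ ($T{\left(s,V \right)} = 2 - \frac{1}{-1} = 2 - -1 = 2 + 1 = 3$)
$z = \frac{1}{8}$ ($z = \frac{1 + 0}{5 + 3} = 1 \cdot \frac{1}{8} = \frac{1}{8} \approx 0.125$)
$k{\left(M \right)} = -2 + 6 M$
$\left(-152 + B{\left(Y,12 \right)}\right) k{\left(z \right)} = \left(-152 + 10\right) \left(-2 + 6 \cdot \frac{1}{8}\right) = - 142 \left(-2 + \frac{3}{4}\right) = \left(-142\right) \left(- \frac{5}{4}\right) = \frac{355}{2}$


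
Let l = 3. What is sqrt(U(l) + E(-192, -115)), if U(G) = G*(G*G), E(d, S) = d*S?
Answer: sqrt(22107) ≈ 148.68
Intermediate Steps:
E(d, S) = S*d
U(G) = G**3 (U(G) = G*G**2 = G**3)
sqrt(U(l) + E(-192, -115)) = sqrt(3**3 - 115*(-192)) = sqrt(27 + 22080) = sqrt(22107)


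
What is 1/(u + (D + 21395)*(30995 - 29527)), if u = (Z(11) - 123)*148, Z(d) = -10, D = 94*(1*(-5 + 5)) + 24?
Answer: 1/31423408 ≈ 3.1823e-8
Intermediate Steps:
D = 24 (D = 94*(1*0) + 24 = 94*0 + 24 = 0 + 24 = 24)
u = -19684 (u = (-10 - 123)*148 = -133*148 = -19684)
1/(u + (D + 21395)*(30995 - 29527)) = 1/(-19684 + (24 + 21395)*(30995 - 29527)) = 1/(-19684 + 21419*1468) = 1/(-19684 + 31443092) = 1/31423408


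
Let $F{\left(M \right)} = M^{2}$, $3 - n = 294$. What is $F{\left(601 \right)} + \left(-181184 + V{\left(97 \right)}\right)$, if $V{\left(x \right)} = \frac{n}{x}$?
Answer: $180014$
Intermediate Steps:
$n = -291$ ($n = 3 - 294 = -291$)
$V{\left(x \right)} = - \frac{291}{x}$
$F{\left(601 \right)} + \left(-181184 + V{\left(97 \right)}\right) = 601^{2} - \left(181184 + \frac{291}{97}\right) = 361201 - 181187 = 180014$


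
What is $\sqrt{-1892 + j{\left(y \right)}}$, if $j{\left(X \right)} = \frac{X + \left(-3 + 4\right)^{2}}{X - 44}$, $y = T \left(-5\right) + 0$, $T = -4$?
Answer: $\frac{i \sqrt{30286}}{4} \approx 43.507 i$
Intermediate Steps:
$y = 20$ ($y = \left(-4\right) \left(-5\right) + 0 = 20 + 0 = 20$)
$j{\left(X \right)} = \frac{1 + X}{-44 + X}$ ($j{\left(X \right)} = \frac{X + 1^{2}}{-44 + X} = \frac{X + 1}{-44 + X} = \frac{1 + X}{-44 + X}$)
$\sqrt{-1892 + j{\left(y \right)}} = \sqrt{-1892 + \frac{1 + 20}{-44 + 20}} = \sqrt{-1892 + \frac{1}{-24} \cdot 21} = \sqrt{-1892 - \frac{7}{8}} = \sqrt{- \frac{15143}{8}} = \frac{i \sqrt{30286}}{4}$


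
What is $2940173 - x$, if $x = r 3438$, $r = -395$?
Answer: $4298183$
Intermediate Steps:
$x = -1358010$ ($x = \left(-395\right) 3438 = -1358010$)
$2940173 - x = 2940173 - -1358010 = 2940173 + 1358010 = 4298183$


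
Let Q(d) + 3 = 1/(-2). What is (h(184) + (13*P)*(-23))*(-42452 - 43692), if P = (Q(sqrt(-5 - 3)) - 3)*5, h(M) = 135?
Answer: -848733760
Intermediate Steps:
Q(d) = -7/2 (Q(d) = -3 + 1/(-2) = -3 - 1/2 = -7/2)
P = -65/2 (P = (-7/2 - 3)*5 = -13/2*5 = -65/2 ≈ -32.500)
(h(184) + (13*P)*(-23))*(-42452 - 43692) = (135 + (13*(-65/2))*(-23))*(-42452 - 43692) = (135 - 845/2*(-23))*(-86144) = (135 + 19435/2)*(-86144) = (19705/2)*(-86144) = -848733760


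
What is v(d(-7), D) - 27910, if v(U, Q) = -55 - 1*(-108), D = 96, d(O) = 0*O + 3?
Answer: -27857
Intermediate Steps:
d(O) = 3 (d(O) = 0 + 3 = 3)
v(U, Q) = 53 (v(U, Q) = -55 + 108 = 53)
v(d(-7), D) - 27910 = 53 - 27910 = -27857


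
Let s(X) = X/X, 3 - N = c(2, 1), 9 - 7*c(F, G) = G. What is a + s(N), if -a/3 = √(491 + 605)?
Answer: 1 - 6*√274 ≈ -98.318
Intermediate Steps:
c(F, G) = 9/7 - G/7
N = 13/7 (N = 3 - (9/7 - ⅐*1) = 3 - (9/7 - ⅐) = 3 - 1*8/7 = 3 - 8/7 = 13/7 ≈ 1.8571)
s(X) = 1
a = -6*√274 (a = -3*√(491 + 605) = -6*√274 ≈ -99.318)
a + s(N) = -6*√274 + 1 = 1 - 6*√274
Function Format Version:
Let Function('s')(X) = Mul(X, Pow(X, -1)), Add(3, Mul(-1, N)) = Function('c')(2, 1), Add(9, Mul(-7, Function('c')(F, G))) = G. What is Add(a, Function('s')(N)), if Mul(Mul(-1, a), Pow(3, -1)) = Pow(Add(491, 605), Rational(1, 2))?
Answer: Add(1, Mul(-6, Pow(274, Rational(1, 2)))) ≈ -98.318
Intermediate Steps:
Function('c')(F, G) = Add(Rational(9, 7), Mul(Rational(-1, 7), G))
N = Rational(13, 7) (N = Add(3, Mul(-1, Add(Rational(9, 7), Mul(Rational(-1, 7), 1)))) = Add(3, Mul(-1, Add(Rational(9, 7), Rational(-1, 7)))) = Add(3, Mul(-1, Rational(8, 7))) = Add(3, Rational(-8, 7)) = Rational(13, 7) ≈ 1.8571)
Function('s')(X) = 1
a = Mul(-6, Pow(274, Rational(1, 2))) (a = Mul(-3, Pow(Add(491, 605), Rational(1, 2))) = Mul(-3, Pow(1096, Rational(1, 2))) = Mul(-3, Mul(2, Pow(274, Rational(1, 2)))) = Mul(-6, Pow(274, Rational(1, 2))) ≈ -99.318)
Add(a, Function('s')(N)) = Add(Mul(-6, Pow(274, Rational(1, 2))), 1) = Add(1, Mul(-6, Pow(274, Rational(1, 2))))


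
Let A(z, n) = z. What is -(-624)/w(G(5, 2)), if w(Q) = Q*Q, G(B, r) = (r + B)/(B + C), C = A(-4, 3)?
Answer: 624/49 ≈ 12.735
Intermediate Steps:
C = -4
G(B, r) = (B + r)/(-4 + B) (G(B, r) = (r + B)/(B - 4) = (B + r)/(-4 + B))
w(Q) = Q²
-(-624)/w(G(5, 2)) = -(-624)/(((5 + 2)/(-4 + 5))²) = -(-624)/((7/1)²) = -(-624)/((1*7)²) = -(-624)/(7²) = -(-624)/49 = -156*(-4/49) = 624/49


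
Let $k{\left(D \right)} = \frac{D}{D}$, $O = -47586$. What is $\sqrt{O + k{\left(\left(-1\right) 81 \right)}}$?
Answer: $i \sqrt{47585} \approx 218.14 i$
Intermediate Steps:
$k{\left(D \right)} = 1$
$\sqrt{O + k{\left(\left(-1\right) 81 \right)}} = \sqrt{-47586 + 1} = \sqrt{-47585} = i \sqrt{47585}$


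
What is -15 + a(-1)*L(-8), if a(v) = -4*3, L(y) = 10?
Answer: -135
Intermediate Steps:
a(v) = -12
-15 + a(-1)*L(-8) = -15 - 12*10 = -15 - 120 = -135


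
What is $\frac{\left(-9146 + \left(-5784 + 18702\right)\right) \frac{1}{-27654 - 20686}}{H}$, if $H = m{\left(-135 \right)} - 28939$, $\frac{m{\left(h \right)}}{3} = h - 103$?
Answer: $\frac{943}{358356505} \approx 2.6315 \cdot 10^{-6}$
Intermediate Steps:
$m{\left(h \right)} = -309 + 3 h$ ($m{\left(h \right)} = 3 \left(h - 103\right) = 3 \left(-103 + h\right) = -309 + 3 h$)
$H = -29653$ ($H = \left(-309 + 3 \left(-135\right)\right) - 28939 = \left(-309 - 405\right) - 28939 = -714 - 28939 = -29653$)
$\frac{\left(-9146 + \left(-5784 + 18702\right)\right) \frac{1}{-27654 - 20686}}{H} = \frac{\left(-9146 + \left(-5784 + 18702\right)\right) \frac{1}{-27654 - 20686}}{-29653} = \frac{-9146 + 12918}{-48340} \left(- \frac{1}{29653}\right) = 3772 \left(- \frac{1}{48340}\right) \left(- \frac{1}{29653}\right) = \left(- \frac{943}{12085}\right) \left(- \frac{1}{29653}\right) = \frac{943}{358356505}$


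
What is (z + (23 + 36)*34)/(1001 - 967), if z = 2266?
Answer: 2136/17 ≈ 125.65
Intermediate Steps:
(z + (23 + 36)*34)/(1001 - 967) = (2266 + (23 + 36)*34)/(1001 - 967) = (2266 + 59*34)/34 = (2266 + 2006)*(1/34) = 4272*(1/34) = 2136/17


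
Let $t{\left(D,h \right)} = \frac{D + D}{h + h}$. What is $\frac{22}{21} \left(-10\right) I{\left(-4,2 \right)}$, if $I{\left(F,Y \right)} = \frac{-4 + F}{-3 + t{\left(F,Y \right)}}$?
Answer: $- \frac{352}{21} \approx -16.762$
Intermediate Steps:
$t{\left(D,h \right)} = \frac{D}{h}$ ($t{\left(D,h \right)} = \frac{2 D}{2 h} = 2 D \frac{1}{2 h} = \frac{D}{h}$)
$I{\left(F,Y \right)} = \frac{-4 + F}{-3 + \frac{F}{Y}}$
$\frac{22}{21} \left(-10\right) I{\left(-4,2 \right)} = \frac{22}{21} \left(-10\right) \frac{2 \left(-4 - 4\right)}{-4 - 6} = 22 \cdot \frac{1}{21} \left(-10\right) 2 \frac{1}{-4 - 6} \left(-8\right) = \frac{22}{21} \left(-10\right) 2 \frac{1}{-10} \left(-8\right) = - \frac{220 \cdot 2 \left(- \frac{1}{10}\right) \left(-8\right)}{21} = \left(- \frac{220}{21}\right) \frac{8}{5} = - \frac{352}{21}$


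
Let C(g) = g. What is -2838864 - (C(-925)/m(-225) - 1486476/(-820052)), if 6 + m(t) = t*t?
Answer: -29460480374563744/10377553047 ≈ -2.8389e+6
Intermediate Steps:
m(t) = -6 + t**2 (m(t) = -6 + t*t = -6 + t**2)
-2838864 - (C(-925)/m(-225) - 1486476/(-820052)) = -2838864 - (-925/(-6 + (-225)**2) - 1486476/(-820052)) = -2838864 - (-925/(-6 + 50625) - 1486476*(-1/820052)) = -2838864 - (-925/50619 + 371619/205013) = -2838864 - 1*18621345136/10377553047 = -2838864 - 18621345136/10377553047 = -29460480374563744/10377553047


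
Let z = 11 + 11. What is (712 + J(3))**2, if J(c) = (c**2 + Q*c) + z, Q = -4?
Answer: 534361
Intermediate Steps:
z = 22
J(c) = 22 + c**2 - 4*c (J(c) = (c**2 - 4*c) + 22 = 22 + c**2 - 4*c)
(712 + J(3))**2 = (712 + (22 + 3**2 - 4*3))**2 = (712 + (22 + 9 - 12))**2 = (712 + 19)**2 = 731**2 = 534361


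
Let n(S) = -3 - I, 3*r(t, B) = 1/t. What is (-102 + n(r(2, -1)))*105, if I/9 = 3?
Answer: -13860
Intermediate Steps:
I = 27 (I = 9*3 = 27)
r(t, B) = 1/(3*t)
n(S) = -30 (n(S) = -3 - 1*27 = -3 - 27 = -30)
(-102 + n(r(2, -1)))*105 = (-102 - 30)*105 = -132*105 = -13860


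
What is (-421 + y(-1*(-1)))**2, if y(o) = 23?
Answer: 158404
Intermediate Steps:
(-421 + y(-1*(-1)))**2 = (-421 + 23)**2 = (-398)**2 = 158404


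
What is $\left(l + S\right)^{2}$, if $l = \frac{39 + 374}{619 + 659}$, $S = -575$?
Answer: $\frac{539397706969}{1633284} \approx 3.3025 \cdot 10^{5}$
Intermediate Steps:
$l = \frac{413}{1278} \approx 0.32316$
$\left(l + S\right)^{2} = \left(\frac{413}{1278} - 575\right)^{2} = \left(- \frac{734437}{1278}\right)^{2} = \frac{539397706969}{1633284}$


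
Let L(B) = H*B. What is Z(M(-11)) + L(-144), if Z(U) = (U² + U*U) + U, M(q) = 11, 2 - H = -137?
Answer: -19763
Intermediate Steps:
H = 139 (H = 2 - 1*(-137) = 2 + 137 = 139)
Z(U) = U + 2*U² (Z(U) = (U² + U²) + U = 2*U² + U = U + 2*U²)
L(B) = 139*B
Z(M(-11)) + L(-144) = 11*(1 + 2*11) + 139*(-144) = 11*(1 + 22) - 20016 = 11*23 - 20016 = 253 - 20016 = -19763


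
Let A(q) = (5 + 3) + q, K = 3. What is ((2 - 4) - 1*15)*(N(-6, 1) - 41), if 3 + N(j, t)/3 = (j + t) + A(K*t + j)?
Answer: 850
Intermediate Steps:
A(q) = 8 + q
N(j, t) = 15 + 6*j + 12*t (N(j, t) = -9 + 3*((j + t) + (8 + (3*t + j))) = -9 + 3*((j + t) + (8 + (j + 3*t))) = -9 + 3*((j + t) + (8 + j + 3*t)) = -9 + 3*(8 + 2*j + 4*t) = -9 + (24 + 6*j + 12*t) = 15 + 6*j + 12*t)
((2 - 4) - 1*15)*(N(-6, 1) - 41) = ((2 - 4) - 1*15)*((15 + 6*(-6) + 12*1) - 41) = (-2 - 15)*((15 - 36 + 12) - 41) = -17*(-9 - 41) = -17*(-50) = 850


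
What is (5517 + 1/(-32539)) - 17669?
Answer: -395413929/32539 ≈ -12152.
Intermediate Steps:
(5517 + 1/(-32539)) - 17669 = (5517 - 1/32539) - 17669 = 179517662/32539 - 17669 = -395413929/32539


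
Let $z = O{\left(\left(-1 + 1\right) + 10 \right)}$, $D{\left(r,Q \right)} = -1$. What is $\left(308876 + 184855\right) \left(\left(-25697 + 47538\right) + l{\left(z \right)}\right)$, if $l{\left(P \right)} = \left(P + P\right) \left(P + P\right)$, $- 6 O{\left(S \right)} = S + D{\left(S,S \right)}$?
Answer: $10788022350$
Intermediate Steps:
$O{\left(S \right)} = \frac{1}{6} - \frac{S}{6}$ ($O{\left(S \right)} = - \frac{S - 1}{6} = - \frac{-1 + S}{6} = \frac{1}{6} - \frac{S}{6}$)
$z = - \frac{3}{2}$ ($z = \frac{1}{6} - \frac{\left(-1 + 1\right) + 10}{6} = \frac{1}{6} - \frac{0 + 10}{6} = \frac{1}{6} - \frac{5}{3} = - \frac{3}{2} \approx -1.5$)
$l{\left(P \right)} = 4 P^{2}$ ($l{\left(P \right)} = 2 P 2 P = 4 P^{2}$)
$\left(308876 + 184855\right) \left(\left(-25697 + 47538\right) + l{\left(z \right)}\right) = \left(308876 + 184855\right) \left(\left(-25697 + 47538\right) + 4 \left(- \frac{3}{2}\right)^{2}\right) = 493731 \left(21841 + 4 \cdot \frac{9}{4}\right) = 493731 \left(21841 + 9\right) = 493731 \cdot 21850 = 10788022350$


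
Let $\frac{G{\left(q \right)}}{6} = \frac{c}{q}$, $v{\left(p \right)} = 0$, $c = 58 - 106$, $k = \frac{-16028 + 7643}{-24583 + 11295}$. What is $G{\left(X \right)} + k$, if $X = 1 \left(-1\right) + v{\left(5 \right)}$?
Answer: $\frac{3835329}{13288} \approx 288.63$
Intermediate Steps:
$k = \frac{8385}{13288}$ ($k = - \frac{8385}{-13288} = \left(-8385\right) \left(- \frac{1}{13288}\right) = \frac{8385}{13288} \approx 0.63102$)
$c = -48$
$X = -1$ ($X = 1 \left(-1\right) + 0 = -1 + 0 = -1$)
$G{\left(q \right)} = - \frac{288}{q}$ ($G{\left(q \right)} = 6 \left(- \frac{48}{q}\right) = - \frac{288}{q}$)
$G{\left(X \right)} + k = - \frac{288}{-1} + \frac{8385}{13288} = \left(-288\right) \left(-1\right) + \frac{8385}{13288} = 288 + \frac{8385}{13288} = \frac{3835329}{13288}$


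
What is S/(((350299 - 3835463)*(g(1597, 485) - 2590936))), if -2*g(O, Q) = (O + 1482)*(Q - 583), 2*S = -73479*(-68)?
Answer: 416381/1417337782610 ≈ 2.9378e-7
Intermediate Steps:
S = 2498286 (S = (-73479*(-68))/2 = (½)*4996572 = 2498286)
g(O, Q) = -(-583 + Q)*(1482 + O)/2 (g(O, Q) = -(O + 1482)*(Q - 583)/2 = -(1482 + O)*(-583 + Q)/2 = -(-583 + Q)*(1482 + O)/2)
S/(((350299 - 3835463)*(g(1597, 485) - 2590936))) = 2498286/(((350299 - 3835463)*((432003 - 741*485 + (583/2)*1597 - ½*1597*485) - 2590936))) = 2498286/((-3485164*((432003 - 359385 + 931051/2 - 774545/2) - 2590936))) = 2498286/((-3485164*(150871 - 2590936))) = 2498286/((-3485164*(-2440065))) = 2498286/8504026695660 = 2498286*(1/8504026695660) = 416381/1417337782610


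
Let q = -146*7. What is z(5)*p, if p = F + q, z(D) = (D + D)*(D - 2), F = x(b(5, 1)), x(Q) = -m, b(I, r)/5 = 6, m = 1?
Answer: -30690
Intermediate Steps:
b(I, r) = 30 (b(I, r) = 5*6 = 30)
x(Q) = -1 (x(Q) = -1*1 = -1)
F = -1
q = -1022
z(D) = 2*D*(-2 + D) (z(D) = (2*D)*(-2 + D) = 2*D*(-2 + D))
p = -1023 (p = -1 - 1022 = -1023)
z(5)*p = (2*5*(-2 + 5))*(-1023) = (2*5*3)*(-1023) = 30*(-1023) = -30690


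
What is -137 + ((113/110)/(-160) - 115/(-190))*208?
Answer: -260011/20900 ≈ -12.441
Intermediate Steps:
-137 + ((113/110)/(-160) - 115/(-190))*208 = -137 + ((113*(1/110))*(-1/160) - 115*(-1/190))*208 = -137 + ((113/110)*(-1/160) + 23/38)*208 = -137 + (-113/17600 + 23/38)*208 = -137 + (200253/334400)*208 = -137 + 2603289/20900 = -260011/20900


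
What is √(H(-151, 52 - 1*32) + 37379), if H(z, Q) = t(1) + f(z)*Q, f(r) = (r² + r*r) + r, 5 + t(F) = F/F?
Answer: 3*√105155 ≈ 972.83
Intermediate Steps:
t(F) = -4 (t(F) = -5 + F/F = -5 + 1 = -4)
f(r) = r + 2*r² (f(r) = (r² + r²) + r = 2*r² + r = r + 2*r²)
H(z, Q) = -4 + Q*z*(1 + 2*z) (H(z, Q) = -4 + (z*(1 + 2*z))*Q = -4 + Q*z*(1 + 2*z))
√(H(-151, 52 - 1*32) + 37379) = √((-4 + (52 - 1*32)*(-151)*(1 + 2*(-151))) + 37379) = √((-4 + (52 - 32)*(-151)*(1 - 302)) + 37379) = √((-4 + 20*(-151)*(-301)) + 37379) = √((-4 + 909020) + 37379) = √(909016 + 37379) = √946395 = 3*√105155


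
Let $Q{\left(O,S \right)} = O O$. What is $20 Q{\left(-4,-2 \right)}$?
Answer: $320$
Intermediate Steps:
$Q{\left(O,S \right)} = O^{2}$
$20 Q{\left(-4,-2 \right)} = 20 \left(-4\right)^{2} = 20 \cdot 16 = 320$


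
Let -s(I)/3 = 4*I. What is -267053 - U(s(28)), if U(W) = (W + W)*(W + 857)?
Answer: 83059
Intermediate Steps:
s(I) = -12*I
U(W) = 2*W*(857 + W) (U(W) = (2*W)*(857 + W) = 2*W*(857 + W))
-267053 - U(s(28)) = -267053 - 2*(-12*28)*(857 - 12*28) = -267053 - 2*(-336)*(857 - 336) = -267053 - 2*(-336)*521 = -267053 - 1*(-350112) = -267053 + 350112 = 83059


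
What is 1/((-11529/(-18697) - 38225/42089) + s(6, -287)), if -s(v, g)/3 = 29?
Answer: -112419719/9813293945 ≈ -0.011456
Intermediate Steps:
s(v, g) = -87 (s(v, g) = -3*29 = -87)
1/((-11529/(-18697) - 38225/42089) + s(6, -287)) = 1/((-11529/(-18697) - 38225/42089) - 87) = 1/((-11529*(-1/18697) - 38225*1/42089) - 87) = 1/((1647/2671 - 38225/42089) - 87) = 1/(-32778392/112419719 - 87) = 1/(-9813293945/112419719) = -112419719/9813293945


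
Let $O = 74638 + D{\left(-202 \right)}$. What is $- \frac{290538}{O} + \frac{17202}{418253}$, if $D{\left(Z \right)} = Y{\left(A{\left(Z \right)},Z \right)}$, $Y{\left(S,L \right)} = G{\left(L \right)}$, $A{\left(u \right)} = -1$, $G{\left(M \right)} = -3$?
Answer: $- \frac{232561932}{60379715} \approx -3.8517$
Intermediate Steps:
$Y{\left(S,L \right)} = -3$
$D{\left(Z \right)} = -3$
$O = 74635$ ($O = 74638 - 3 = 74635$)
$- \frac{290538}{O} + \frac{17202}{418253} = - \frac{290538}{74635} + \frac{17202}{418253} = \left(-290538\right) \frac{1}{74635} + 17202 \cdot \frac{1}{418253} = - \frac{290538}{74635} + \frac{366}{8899} = - \frac{232561932}{60379715}$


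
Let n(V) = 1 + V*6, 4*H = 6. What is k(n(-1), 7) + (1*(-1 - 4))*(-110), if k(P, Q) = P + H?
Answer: 1093/2 ≈ 546.50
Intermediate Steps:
H = 3/2 (H = (1/4)*6 = 3/2 ≈ 1.5000)
n(V) = 1 + 6*V
k(P, Q) = 3/2 + P (k(P, Q) = P + 3/2 = 3/2 + P)
k(n(-1), 7) + (1*(-1 - 4))*(-110) = (3/2 + (1 + 6*(-1))) + (1*(-1 - 4))*(-110) = (3/2 + (1 - 6)) + (1*(-5))*(-110) = (3/2 - 5) - 5*(-110) = -7/2 + 550 = 1093/2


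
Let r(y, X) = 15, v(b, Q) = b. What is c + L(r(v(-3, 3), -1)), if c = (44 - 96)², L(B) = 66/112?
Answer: 151457/56 ≈ 2704.6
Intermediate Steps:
L(B) = 33/56 (L(B) = 66*(1/112) = 33/56)
c = 2704 (c = (-52)² = 2704)
c + L(r(v(-3, 3), -1)) = 2704 + 33/56 = 151457/56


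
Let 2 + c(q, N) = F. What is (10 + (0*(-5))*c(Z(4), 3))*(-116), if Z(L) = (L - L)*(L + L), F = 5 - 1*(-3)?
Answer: -1160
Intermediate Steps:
F = 8 (F = 5 + 3 = 8)
Z(L) = 0 (Z(L) = 0*(2*L) = 0)
c(q, N) = 6 (c(q, N) = -2 + 8 = 6)
(10 + (0*(-5))*c(Z(4), 3))*(-116) = (10 + (0*(-5))*6)*(-116) = (10 + 0*6)*(-116) = (10 + 0)*(-116) = 10*(-116) = -1160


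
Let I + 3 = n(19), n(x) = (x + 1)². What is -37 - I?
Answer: -434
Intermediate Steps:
n(x) = (1 + x)²
I = 397 (I = -3 + (1 + 19)² = -3 + 20² = -3 + 400 = 397)
-37 - I = -37 - 1*397 = -37 - 397 = -434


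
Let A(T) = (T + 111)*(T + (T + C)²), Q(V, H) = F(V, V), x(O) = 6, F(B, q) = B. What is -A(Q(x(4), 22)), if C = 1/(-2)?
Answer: -16965/4 ≈ -4241.3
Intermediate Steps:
C = -½ (C = 1*(-½) = -½ ≈ -0.50000)
Q(V, H) = V
A(T) = (111 + T)*(T + (-½ + T)²) (A(T) = (T + 111)*(T + (T - ½)²) = (111 + T)*(T + (-½ + T)²))
-A(Q(x(4), 22)) = -(111/4 + 6³ + 111*6² + (¼)*6) = -(111/4 + 216 + 111*36 + 3/2) = -(111/4 + 216 + 3996 + 3/2) = -1*16965/4 = -16965/4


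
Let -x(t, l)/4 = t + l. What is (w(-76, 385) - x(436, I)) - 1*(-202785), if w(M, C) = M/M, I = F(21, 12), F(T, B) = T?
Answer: 204614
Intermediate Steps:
I = 21
w(M, C) = 1
x(t, l) = -4*l - 4*t (x(t, l) = -4*(t + l) = -4*(l + t) = -4*l - 4*t)
(w(-76, 385) - x(436, I)) - 1*(-202785) = (1 - (-4*21 - 4*436)) - 1*(-202785) = (1 - (-84 - 1744)) + 202785 = (1 - 1*(-1828)) + 202785 = (1 + 1828) + 202785 = 1829 + 202785 = 204614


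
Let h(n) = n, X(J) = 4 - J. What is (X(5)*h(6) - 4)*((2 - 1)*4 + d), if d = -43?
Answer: 390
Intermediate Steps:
(X(5)*h(6) - 4)*((2 - 1)*4 + d) = ((4 - 1*5)*6 - 4)*((2 - 1)*4 - 43) = ((4 - 5)*6 - 4)*(1*4 - 43) = (-1*6 - 4)*(4 - 43) = (-6 - 4)*(-39) = -10*(-39) = 390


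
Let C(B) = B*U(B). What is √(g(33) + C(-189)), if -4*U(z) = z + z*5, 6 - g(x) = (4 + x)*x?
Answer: 9*I*√2706/2 ≈ 234.09*I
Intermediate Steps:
g(x) = 6 - x*(4 + x) (g(x) = 6 - (4 + x)*x = 6 - x*(4 + x))
U(z) = -3*z/2 (U(z) = -(z + z*5)/4 = -(z + 5*z)/4 = -3*z/2)
C(B) = -3*B²/2 (C(B) = B*(-3*B/2) = -3*B²/2)
√(g(33) + C(-189)) = √((6 - 1*33² - 4*33) - 3/2*(-189)²) = √((6 - 1*1089 - 132) - 3/2*35721) = √((6 - 1089 - 132) - 107163/2) = √(-1215 - 107163/2) = √(-109593/2) = 9*I*√2706/2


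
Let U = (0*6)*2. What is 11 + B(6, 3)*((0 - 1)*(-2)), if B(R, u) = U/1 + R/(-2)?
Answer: 5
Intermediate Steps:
U = 0 (U = 0*2 = 0)
B(R, u) = -R/2 (B(R, u) = 0/1 + R/(-2) = 0*1 + R*(-½) = 0 - R/2 = -R/2)
11 + B(6, 3)*((0 - 1)*(-2)) = 11 + (-½*6)*((0 - 1)*(-2)) = 11 - (-3)*(-2) = 11 - 3*2 = 11 - 6 = 5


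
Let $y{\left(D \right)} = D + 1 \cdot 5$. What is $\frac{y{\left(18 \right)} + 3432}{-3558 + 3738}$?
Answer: $\frac{691}{36} \approx 19.194$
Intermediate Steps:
$y{\left(D \right)} = 5 + D$ ($y{\left(D \right)} = D + 5 = 5 + D$)
$\frac{y{\left(18 \right)} + 3432}{-3558 + 3738} = \frac{\left(5 + 18\right) + 3432}{-3558 + 3738} = \frac{23 + 3432}{180} = 3455 \cdot \frac{1}{180} = \frac{691}{36}$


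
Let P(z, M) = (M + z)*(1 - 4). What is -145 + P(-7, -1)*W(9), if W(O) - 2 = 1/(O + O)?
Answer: -287/3 ≈ -95.667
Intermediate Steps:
W(O) = 2 + 1/(2*O) (W(O) = 2 + 1/(O + O) = 2 + 1/(2*O))
P(z, M) = -3*M - 3*z (P(z, M) = (M + z)*(-3) = -3*M - 3*z)
-145 + P(-7, -1)*W(9) = -145 + (-3*(-1) - 3*(-7))*(2 + (1/2)/9) = -145 + (3 + 21)*(2 + (1/2)*(1/9)) = -145 + 24*(2 + 1/18) = -145 + 24*(37/18) = -145 + 148/3 = -287/3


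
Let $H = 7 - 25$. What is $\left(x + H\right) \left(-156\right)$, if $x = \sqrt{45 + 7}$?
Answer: $2808 - 312 \sqrt{13} \approx 1683.1$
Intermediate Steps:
$x = 2 \sqrt{13}$ ($x = \sqrt{52} = 2 \sqrt{13} \approx 7.2111$)
$H = -18$ ($H = 7 - 25 = -18$)
$\left(x + H\right) \left(-156\right) = \left(2 \sqrt{13} - 18\right) \left(-156\right) = \left(-18 + 2 \sqrt{13}\right) \left(-156\right) = 2808 - 312 \sqrt{13}$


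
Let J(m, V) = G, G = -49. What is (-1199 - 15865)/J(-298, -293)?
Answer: 17064/49 ≈ 348.25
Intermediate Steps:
J(m, V) = -49
(-1199 - 15865)/J(-298, -293) = (-1199 - 15865)/(-49) = -17064*(-1/49) = 17064/49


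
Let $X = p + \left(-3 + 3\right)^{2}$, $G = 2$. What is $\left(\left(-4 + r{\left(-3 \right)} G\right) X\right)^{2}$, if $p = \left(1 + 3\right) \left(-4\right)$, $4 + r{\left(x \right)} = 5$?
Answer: $1024$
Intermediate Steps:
$r{\left(x \right)} = 1$ ($r{\left(x \right)} = -4 + 5 = 1$)
$p = -16$ ($p = 4 \left(-4\right) = -16$)
$X = -16$ ($X = -16 + \left(-3 + 3\right)^{2} = -16 + 0^{2} = -16 + 0 = -16$)
$\left(\left(-4 + r{\left(-3 \right)} G\right) X\right)^{2} = \left(\left(-4 + 1 \cdot 2\right) \left(-16\right)\right)^{2} = \left(\left(-4 + 2\right) \left(-16\right)\right)^{2} = \left(\left(-2\right) \left(-16\right)\right)^{2} = 32^{2} = 1024$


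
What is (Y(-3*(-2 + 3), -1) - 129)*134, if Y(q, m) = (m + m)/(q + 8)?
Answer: -86698/5 ≈ -17340.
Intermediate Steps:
Y(q, m) = 2*m/(8 + q) (Y(q, m) = (2*m)/(8 + q) = 2*m/(8 + q))
(Y(-3*(-2 + 3), -1) - 129)*134 = (2*(-1)/(8 - 3*(-2 + 3)) - 129)*134 = (2*(-1)/(8 - 3*1) - 129)*134 = (2*(-1)/(8 - 3) - 129)*134 = (2*(-1)/5 - 129)*134 = (2*(-1)*(1/5) - 129)*134 = (-2/5 - 129)*134 = -647/5*134 = -86698/5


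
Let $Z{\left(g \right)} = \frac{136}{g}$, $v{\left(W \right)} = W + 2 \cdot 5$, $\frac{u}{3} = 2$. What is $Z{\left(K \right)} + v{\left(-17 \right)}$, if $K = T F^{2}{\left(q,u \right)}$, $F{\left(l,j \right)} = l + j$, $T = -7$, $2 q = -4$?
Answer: $- \frac{115}{14} \approx -8.2143$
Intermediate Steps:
$u = 6$ ($u = 3 \cdot 2 = 6$)
$q = -2$ ($q = \frac{1}{2} \left(-4\right) = -2$)
$F{\left(l,j \right)} = j + l$
$v{\left(W \right)} = 10 + W$ ($v{\left(W \right)} = W + 10 = 10 + W$)
$K = -112$ ($K = - 7 \left(6 - 2\right)^{2} = - 7 \cdot 4^{2} = \left(-7\right) 16 = -112$)
$Z{\left(K \right)} + v{\left(-17 \right)} = \frac{136}{-112} + \left(10 - 17\right) = 136 \left(- \frac{1}{112}\right) - 7 = - \frac{17}{14} - 7 = - \frac{115}{14}$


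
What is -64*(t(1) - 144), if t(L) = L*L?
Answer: 9152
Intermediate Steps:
t(L) = L²
-64*(t(1) - 144) = -64*(1² - 144) = -64*(1 - 144) = -64*(-143) = 9152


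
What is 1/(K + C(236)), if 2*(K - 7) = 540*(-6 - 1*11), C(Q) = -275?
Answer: -1/4858 ≈ -0.00020585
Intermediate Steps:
K = -4583 (K = 7 + (540*(-6 - 1*11))/2 = 7 + (540*(-6 - 11))/2 = 7 + (540*(-17))/2 = 7 + (1/2)*(-9180) = 7 - 4590 = -4583)
1/(K + C(236)) = 1/(-4583 - 275) = 1/(-4858) = -1/4858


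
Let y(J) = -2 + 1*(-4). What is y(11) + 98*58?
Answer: 5678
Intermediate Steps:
y(J) = -6 (y(J) = -2 - 4 = -6)
y(11) + 98*58 = -6 + 98*58 = -6 + 5684 = 5678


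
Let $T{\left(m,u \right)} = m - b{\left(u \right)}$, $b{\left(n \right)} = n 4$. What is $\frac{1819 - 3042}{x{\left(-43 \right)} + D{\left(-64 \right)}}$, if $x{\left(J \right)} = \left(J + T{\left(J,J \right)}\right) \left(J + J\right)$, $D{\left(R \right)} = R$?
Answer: $\frac{1223}{7460} \approx 0.16394$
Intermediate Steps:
$b{\left(n \right)} = 4 n$
$T{\left(m,u \right)} = m - 4 u$
$x{\left(J \right)} = - 4 J^{2}$ ($x{\left(J \right)} = \left(J + \left(J - 4 J\right)\right) \left(J + J\right) = \left(J - 3 J\right) 2 J = - 2 J 2 J = - 4 J^{2}$)
$\frac{1819 - 3042}{x{\left(-43 \right)} + D{\left(-64 \right)}} = \frac{1819 - 3042}{- 4 \left(-43\right)^{2} - 64} = - \frac{1223}{\left(-4\right) 1849 - 64} = - \frac{1223}{-7396 - 64} = - \frac{1223}{-7460} = \left(-1223\right) \left(- \frac{1}{7460}\right) = \frac{1223}{7460}$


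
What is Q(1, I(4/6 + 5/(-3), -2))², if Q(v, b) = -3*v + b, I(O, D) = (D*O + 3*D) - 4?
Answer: 121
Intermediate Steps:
I(O, D) = -4 + 3*D + D*O (I(O, D) = (3*D + D*O) - 4 = -4 + 3*D + D*O)
Q(v, b) = b - 3*v
Q(1, I(4/6 + 5/(-3), -2))² = ((-4 + 3*(-2) - 2*(4/6 + 5/(-3))) - 3*1)² = ((-4 - 6 - 2*(4*(⅙) + 5*(-⅓))) - 3)² = ((-4 - 6 - 2*(⅔ - 5/3)) - 3)² = ((-4 - 6 - 2*(-1)) - 3)² = ((-4 - 6 + 2) - 3)² = (-8 - 3)² = (-11)² = 121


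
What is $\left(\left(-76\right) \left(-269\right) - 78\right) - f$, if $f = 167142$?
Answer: $-146776$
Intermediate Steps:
$\left(\left(-76\right) \left(-269\right) - 78\right) - f = \left(\left(-76\right) \left(-269\right) - 78\right) - 167142 = \left(20444 - 78\right) - 167142 = 20366 - 167142 = -146776$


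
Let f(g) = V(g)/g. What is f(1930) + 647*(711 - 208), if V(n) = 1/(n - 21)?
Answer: 1199045057171/3684370 ≈ 3.2544e+5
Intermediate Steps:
V(n) = 1/(-21 + n)
f(g) = 1/(g*(-21 + g)) (f(g) = 1/((-21 + g)*g) = 1/(g*(-21 + g)))
f(1930) + 647*(711 - 208) = 1/(1930*(-21 + 1930)) + 647*(711 - 208) = (1/1930)/1909 + 647*503 = (1/1930)*(1/1909) + 325441 = 1/3684370 + 325441 = 1199045057171/3684370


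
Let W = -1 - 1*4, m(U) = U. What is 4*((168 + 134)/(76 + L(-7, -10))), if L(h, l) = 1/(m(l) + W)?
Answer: 18120/1139 ≈ 15.909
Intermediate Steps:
W = -5 (W = -1 - 4 = -5)
L(h, l) = 1/(-5 + l) (L(h, l) = 1/(l - 5) = 1/(-5 + l))
4*((168 + 134)/(76 + L(-7, -10))) = 4*((168 + 134)/(76 + 1/(-5 - 10))) = 4*(302/(76 + 1/(-15))) = 4*(302/(76 - 1/15)) = 4*(302/(1139/15)) = 4*(302*(15/1139)) = 4*(4530/1139) = 18120/1139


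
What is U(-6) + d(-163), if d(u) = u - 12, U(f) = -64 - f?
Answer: -233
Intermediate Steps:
d(u) = -12 + u
U(-6) + d(-163) = (-64 - 1*(-6)) + (-12 - 163) = (-64 + 6) - 175 = -58 - 175 = -233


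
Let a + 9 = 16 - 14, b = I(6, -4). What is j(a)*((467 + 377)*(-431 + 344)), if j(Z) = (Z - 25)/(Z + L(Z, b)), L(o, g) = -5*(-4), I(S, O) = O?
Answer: 2349696/13 ≈ 1.8075e+5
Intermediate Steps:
b = -4
L(o, g) = 20
a = -7 (a = -9 + (16 - 14) = -9 + 2 = -7)
j(Z) = (-25 + Z)/(20 + Z) (j(Z) = (Z - 25)/(Z + 20) = (-25 + Z)/(20 + Z))
j(a)*((467 + 377)*(-431 + 344)) = ((-25 - 7)/(20 - 7))*((467 + 377)*(-431 + 344)) = (-32/13)*(844*(-87)) = ((1/13)*(-32))*(-73428) = -32/13*(-73428) = 2349696/13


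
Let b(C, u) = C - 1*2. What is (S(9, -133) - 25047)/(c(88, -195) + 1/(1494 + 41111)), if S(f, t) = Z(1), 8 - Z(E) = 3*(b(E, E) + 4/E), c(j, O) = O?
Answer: 533585020/4153987 ≈ 128.45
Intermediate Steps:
b(C, u) = -2 + C (b(C, u) = C - 2 = -2 + C)
Z(E) = 14 - 12/E - 3*E (Z(E) = 8 - 3*((-2 + E) + 4/E) = 8 - 3*(-2 + E + 4/E) = 8 - (-6 + 3*E + 12/E) = 8 + (6 - 12/E - 3*E) = 14 - 12/E - 3*E)
S(f, t) = -1 (S(f, t) = 14 - 12/1 - 3*1 = 14 - 12*1 - 3 = 14 - 12 - 3 = -1)
(S(9, -133) - 25047)/(c(88, -195) + 1/(1494 + 41111)) = (-1 - 25047)/(-195 + 1/(1494 + 41111)) = -25048/(-195 + 1/42605) = -25048/(-8307974/42605) = -25048*(-42605/8307974) = 533585020/4153987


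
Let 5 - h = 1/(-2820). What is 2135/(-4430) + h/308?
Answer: -179190817/384772080 ≈ -0.46571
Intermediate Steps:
h = 14101/2820 (h = 5 - 1/(-2820) = 5 - 1*(-1/2820) = 5 + 1/2820 = 14101/2820 ≈ 5.0004)
2135/(-4430) + h/308 = 2135/(-4430) + (14101/2820)/308 = 2135*(-1/4430) + (14101/2820)*(1/308) = -427/886 + 14101/868560 = -179190817/384772080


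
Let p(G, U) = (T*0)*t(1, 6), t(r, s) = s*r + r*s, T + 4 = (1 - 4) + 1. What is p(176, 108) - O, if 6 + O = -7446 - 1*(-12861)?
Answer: -5409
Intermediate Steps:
T = -6 (T = -4 + ((1 - 4) + 1) = -4 + (-3 + 1) = -4 - 2 = -6)
t(r, s) = 2*r*s (t(r, s) = r*s + r*s = 2*r*s)
p(G, U) = 0 (p(G, U) = (-6*0)*(2*1*6) = 0*12 = 0)
O = 5409 (O = -6 + (-7446 - 1*(-12861)) = -6 + (-7446 + 12861) = -6 + 5415 = 5409)
p(176, 108) - O = 0 - 1*5409 = 0 - 5409 = -5409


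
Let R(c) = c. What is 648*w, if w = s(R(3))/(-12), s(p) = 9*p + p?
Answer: -1620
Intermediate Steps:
s(p) = 10*p
w = -5/2 (w = (10*3)/(-12) = 30*(-1/12) = -5/2 ≈ -2.5000)
648*w = 648*(-5/2) = -1620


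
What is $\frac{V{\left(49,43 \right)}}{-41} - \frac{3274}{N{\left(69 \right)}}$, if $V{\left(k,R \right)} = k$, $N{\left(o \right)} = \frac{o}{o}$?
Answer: $- \frac{134283}{41} \approx -3275.2$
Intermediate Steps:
$N{\left(o \right)} = 1$
$\frac{V{\left(49,43 \right)}}{-41} - \frac{3274}{N{\left(69 \right)}} = \frac{49}{-41} - \frac{3274}{1} = 49 \left(- \frac{1}{41}\right) - 3274 = - \frac{49}{41} - 3274 = - \frac{134283}{41}$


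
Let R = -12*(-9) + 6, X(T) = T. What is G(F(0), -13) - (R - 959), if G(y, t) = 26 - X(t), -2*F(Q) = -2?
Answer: 884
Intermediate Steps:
F(Q) = 1 (F(Q) = -½*(-2) = 1)
R = 114 (R = 108 + 6 = 114)
G(y, t) = 26 - t
G(F(0), -13) - (R - 959) = (26 - 1*(-13)) - (114 - 959) = (26 + 13) - 1*(-845) = 39 + 845 = 884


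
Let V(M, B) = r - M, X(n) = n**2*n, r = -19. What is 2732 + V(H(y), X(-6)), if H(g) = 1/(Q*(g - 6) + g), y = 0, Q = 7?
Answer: 113947/42 ≈ 2713.0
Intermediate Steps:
H(g) = 1/(-42 + 8*g) (H(g) = 1/(7*(g - 6) + g) = 1/(7*(-6 + g) + g) = 1/((-42 + 7*g) + g) = 1/(-42 + 8*g))
X(n) = n**3
V(M, B) = -19 - M
2732 + V(H(y), X(-6)) = 2732 + (-19 - 1/(2*(-21 + 4*0))) = 2732 + (-19 - 1/(2*(-21 + 0))) = 2732 + (-19 - 1/(2*(-21))) = 2732 + (-19 - (-1)/(2*21)) = 2732 + (-19 - 1*(-1/42)) = 2732 + (-19 + 1/42) = 2732 - 797/42 = 113947/42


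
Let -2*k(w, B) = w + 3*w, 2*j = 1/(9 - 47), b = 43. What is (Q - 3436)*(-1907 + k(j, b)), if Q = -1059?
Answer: 325730175/38 ≈ 8.5718e+6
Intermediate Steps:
j = -1/76 (j = 1/(2*(9 - 47)) = (½)/(-38) = (½)*(-1/38) = -1/76 ≈ -0.013158)
k(w, B) = -2*w (k(w, B) = -(w + 3*w)/2 = -2*w)
(Q - 3436)*(-1907 + k(j, b)) = (-1059 - 3436)*(-1907 - 2*(-1/76)) = -4495*(-1907 + 1/38) = -4495*(-72465/38) = 325730175/38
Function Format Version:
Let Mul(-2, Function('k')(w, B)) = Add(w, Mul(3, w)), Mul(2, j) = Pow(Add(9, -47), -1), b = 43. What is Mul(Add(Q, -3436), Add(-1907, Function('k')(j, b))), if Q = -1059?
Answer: Rational(325730175, 38) ≈ 8.5718e+6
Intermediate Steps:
j = Rational(-1, 76) (j = Mul(Rational(1, 2), Pow(Add(9, -47), -1)) = Mul(Rational(1, 2), Pow(-38, -1)) = Mul(Rational(1, 2), Rational(-1, 38)) = Rational(-1, 76) ≈ -0.013158)
Function('k')(w, B) = Mul(-2, w) (Function('k')(w, B) = Mul(Rational(-1, 2), Add(w, Mul(3, w))) = Mul(Rational(-1, 2), Mul(4, w)) = Mul(-2, w))
Mul(Add(Q, -3436), Add(-1907, Function('k')(j, b))) = Mul(Add(-1059, -3436), Add(-1907, Mul(-2, Rational(-1, 76)))) = Mul(-4495, Add(-1907, Rational(1, 38))) = Mul(-4495, Rational(-72465, 38)) = Rational(325730175, 38)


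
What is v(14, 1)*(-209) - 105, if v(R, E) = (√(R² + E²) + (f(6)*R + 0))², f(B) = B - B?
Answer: -41278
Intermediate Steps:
f(B) = 0
v(R, E) = E² + R² (v(R, E) = (√(R² + E²) + (0*R + 0))² = (√(E² + R²) + (0 + 0))² = (√(E² + R²) + 0)² = (√(E² + R²))² = E² + R²)
v(14, 1)*(-209) - 105 = (1² + 14²)*(-209) - 105 = (1 + 196)*(-209) - 105 = 197*(-209) - 105 = -41173 - 105 = -41278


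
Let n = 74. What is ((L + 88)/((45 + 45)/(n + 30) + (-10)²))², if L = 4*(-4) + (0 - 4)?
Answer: 12503296/27510025 ≈ 0.45450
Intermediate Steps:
L = -20 (L = -16 - 4 = -20)
((L + 88)/((45 + 45)/(n + 30) + (-10)²))² = ((-20 + 88)/((45 + 45)/(74 + 30) + (-10)²))² = (68/(90/104 + 100))² = (68/(90*(1/104) + 100))² = (68/(45/52 + 100))² = (68/(5245/52))² = (68*(52/5245))² = (3536/5245)² = 12503296/27510025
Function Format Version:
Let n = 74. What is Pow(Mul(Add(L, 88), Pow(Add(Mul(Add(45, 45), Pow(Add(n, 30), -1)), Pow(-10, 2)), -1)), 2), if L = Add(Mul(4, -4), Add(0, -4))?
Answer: Rational(12503296, 27510025) ≈ 0.45450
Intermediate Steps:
L = -20 (L = Add(-16, -4) = -20)
Pow(Mul(Add(L, 88), Pow(Add(Mul(Add(45, 45), Pow(Add(n, 30), -1)), Pow(-10, 2)), -1)), 2) = Pow(Mul(Add(-20, 88), Pow(Add(Mul(Add(45, 45), Pow(Add(74, 30), -1)), Pow(-10, 2)), -1)), 2) = Pow(Mul(68, Pow(Add(Mul(90, Pow(104, -1)), 100), -1)), 2) = Pow(Mul(68, Pow(Add(Mul(90, Rational(1, 104)), 100), -1)), 2) = Pow(Mul(68, Pow(Add(Rational(45, 52), 100), -1)), 2) = Pow(Mul(68, Pow(Rational(5245, 52), -1)), 2) = Pow(Mul(68, Rational(52, 5245)), 2) = Pow(Rational(3536, 5245), 2) = Rational(12503296, 27510025)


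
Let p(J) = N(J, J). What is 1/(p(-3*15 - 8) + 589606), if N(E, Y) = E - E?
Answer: 1/589606 ≈ 1.6960e-6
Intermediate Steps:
N(E, Y) = 0
p(J) = 0
1/(p(-3*15 - 8) + 589606) = 1/(0 + 589606) = 1/589606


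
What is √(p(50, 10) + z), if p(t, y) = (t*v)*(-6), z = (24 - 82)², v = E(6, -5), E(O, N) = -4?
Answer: 2*√1141 ≈ 67.557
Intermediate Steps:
v = -4
z = 3364 (z = (-58)² = 3364)
p(t, y) = 24*t (p(t, y) = (t*(-4))*(-6) = -4*t*(-6) = 24*t)
√(p(50, 10) + z) = √(24*50 + 3364) = √(1200 + 3364) = √4564 = 2*√1141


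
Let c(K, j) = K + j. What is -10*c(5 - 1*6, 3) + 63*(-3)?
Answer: -209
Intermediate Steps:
-10*c(5 - 1*6, 3) + 63*(-3) = -10*((5 - 1*6) + 3) + 63*(-3) = -10*((5 - 6) + 3) - 189 = -10*(-1 + 3) - 189 = -10*2 - 189 = -20 - 189 = -209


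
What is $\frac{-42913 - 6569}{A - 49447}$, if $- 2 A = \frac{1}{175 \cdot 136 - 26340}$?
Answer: $\frac{83789520}{83730253} \approx 1.0007$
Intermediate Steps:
$A = \frac{1}{5080}$ ($A = - \frac{1}{2 \left(175 \cdot 136 - 26340\right)} = - \frac{1}{2 \left(23800 - 26340\right)} = - \frac{1}{2 \left(-2540\right)} = \left(- \frac{1}{2}\right) \left(- \frac{1}{2540}\right) = \frac{1}{5080} \approx 0.00019685$)
$\frac{-42913 - 6569}{A - 49447} = \frac{-42913 - 6569}{\frac{1}{5080} - 49447} = - \frac{49482}{- \frac{251190759}{5080}} = \left(-49482\right) \left(- \frac{5080}{251190759}\right) = \frac{83789520}{83730253}$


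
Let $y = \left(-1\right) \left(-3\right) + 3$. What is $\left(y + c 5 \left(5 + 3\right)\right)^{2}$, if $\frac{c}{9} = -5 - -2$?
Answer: $1153476$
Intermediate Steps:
$c = -27$ ($c = 9 \left(-5 - -2\right) = 9 \left(-5 + 2\right) = 9 \left(-3\right) = -27$)
$y = 6$ ($y = 3 + 3 = 6$)
$\left(y + c 5 \left(5 + 3\right)\right)^{2} = \left(6 + \left(-27\right) 5 \left(5 + 3\right)\right)^{2} = \left(6 - 1080\right)^{2} = \left(-1074\right)^{2} = 1153476$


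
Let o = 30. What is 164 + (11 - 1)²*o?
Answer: 3164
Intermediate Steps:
164 + (11 - 1)²*o = 164 + (11 - 1)²*30 = 164 + 10²*30 = 164 + 100*30 = 164 + 3000 = 3164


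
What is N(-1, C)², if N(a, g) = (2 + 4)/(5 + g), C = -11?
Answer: 1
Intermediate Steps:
N(a, g) = 6/(5 + g)
N(-1, C)² = (6/(5 - 11))² = (6/(-6))² = (6*(-⅙))² = (-1)² = 1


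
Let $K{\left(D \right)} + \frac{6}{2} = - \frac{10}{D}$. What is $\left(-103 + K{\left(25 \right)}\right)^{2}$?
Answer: $\frac{283024}{25} \approx 11321.0$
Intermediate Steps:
$K{\left(D \right)} = -3 - \frac{10}{D}$
$\left(-103 + K{\left(25 \right)}\right)^{2} = \left(-103 - \left(3 + \frac{10}{25}\right)\right)^{2} = \left(-103 - \frac{17}{5}\right)^{2} = \left(- \frac{532}{5}\right)^{2} = \frac{283024}{25}$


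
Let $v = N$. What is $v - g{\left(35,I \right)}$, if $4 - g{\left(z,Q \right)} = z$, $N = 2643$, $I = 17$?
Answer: $2674$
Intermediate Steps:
$g{\left(z,Q \right)} = 4 - z$
$v = 2643$
$v - g{\left(35,I \right)} = 2643 - \left(4 - 35\right) = 2643 - -31 = 2643 + 31 = 2674$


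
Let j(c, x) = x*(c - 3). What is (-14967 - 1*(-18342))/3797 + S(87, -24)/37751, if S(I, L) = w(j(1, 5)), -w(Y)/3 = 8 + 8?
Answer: 127227369/143340547 ≈ 0.88759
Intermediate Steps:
j(c, x) = x*(-3 + c)
w(Y) = -48 (w(Y) = -3*(8 + 8) = -3*16 = -48)
S(I, L) = -48
(-14967 - 1*(-18342))/3797 + S(87, -24)/37751 = (-14967 - 1*(-18342))/3797 - 48/37751 = (-14967 + 18342)*(1/3797) - 48*1/37751 = 3375*(1/3797) - 48/37751 = 3375/3797 - 48/37751 = 127227369/143340547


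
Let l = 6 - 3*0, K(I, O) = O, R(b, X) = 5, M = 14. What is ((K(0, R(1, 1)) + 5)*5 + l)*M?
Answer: 784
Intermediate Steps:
l = 6 (l = 6 + 0 = 6)
((K(0, R(1, 1)) + 5)*5 + l)*M = ((5 + 5)*5 + 6)*14 = (10*5 + 6)*14 = (50 + 6)*14 = 56*14 = 784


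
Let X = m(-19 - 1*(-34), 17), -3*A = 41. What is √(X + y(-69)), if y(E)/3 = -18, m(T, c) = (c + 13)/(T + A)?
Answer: 3*I*√14/2 ≈ 5.6125*I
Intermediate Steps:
A = -41/3 (A = -⅓*41 = -41/3 ≈ -13.667)
m(T, c) = (13 + c)/(-41/3 + T) (m(T, c) = (c + 13)/(T - 41/3) = (13 + c)/(-41/3 + T))
X = 45/2 (X = 3*(13 + 17)/(-41 + 3*(-19 - 1*(-34))) = 3*30/(-41 + 3*(-19 + 34)) = 3*30/(-41 + 3*15) = 3*30/(-41 + 45) = 3*30/4 = 3*(¼)*30 = 45/2 ≈ 22.500)
y(E) = -54 (y(E) = 3*(-18) = -54)
√(X + y(-69)) = √(45/2 - 54) = √(-63/2) = 3*I*√14/2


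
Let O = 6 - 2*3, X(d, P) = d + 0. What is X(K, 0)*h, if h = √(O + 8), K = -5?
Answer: -10*√2 ≈ -14.142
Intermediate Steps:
X(d, P) = d
O = 0 (O = 6 - 6 = 0)
h = 2*√2 (h = √(0 + 8) = √8 = 2*√2 ≈ 2.8284)
X(K, 0)*h = -10*√2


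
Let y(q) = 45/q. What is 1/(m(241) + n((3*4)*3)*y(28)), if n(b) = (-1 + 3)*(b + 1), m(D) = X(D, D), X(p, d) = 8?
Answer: 14/1777 ≈ 0.0078785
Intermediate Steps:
m(D) = 8
n(b) = 2 + 2*b (n(b) = 2*(1 + b) = 2 + 2*b)
1/(m(241) + n((3*4)*3)*y(28)) = 1/(8 + (2 + 2*((3*4)*3))*(45/28)) = 1/(8 + (2 + 2*(12*3))*(45*(1/28))) = 1/(8 + (2 + 2*36)*(45/28)) = 1/(8 + (2 + 72)*(45/28)) = 1/(8 + 74*(45/28)) = 1/(8 + 1665/14) = 1/(1777/14) = 14/1777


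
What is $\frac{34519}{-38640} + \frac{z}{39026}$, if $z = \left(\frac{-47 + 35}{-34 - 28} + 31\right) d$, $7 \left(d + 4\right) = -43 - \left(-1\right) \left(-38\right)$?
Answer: $- \frac{21171558937}{23373451920} \approx -0.9058$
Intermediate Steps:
$d = - \frac{109}{7}$ ($d = -4 + \frac{-43 - \left(-1\right) \left(-38\right)}{7} = -4 + \frac{-43 - 38}{7} = -4 + \frac{1}{7} \left(-81\right) = -4 - \frac{81}{7} = - \frac{109}{7} \approx -15.571$)
$z = - \frac{105403}{217}$ ($z = \left(\frac{-47 + 35}{-34 - 28} + 31\right) \left(- \frac{109}{7}\right) = \left(- \frac{12}{-62} + 31\right) \left(- \frac{109}{7}\right) = \left(\left(-12\right) \left(- \frac{1}{62}\right) + 31\right) \left(- \frac{109}{7}\right) = \left(\frac{6}{31} + 31\right) \left(- \frac{109}{7}\right) = \frac{967}{31} \left(- \frac{109}{7}\right) = - \frac{105403}{217} \approx -485.73$)
$\frac{34519}{-38640} + \frac{z}{39026} = \frac{34519}{-38640} - \frac{105403}{217 \cdot 39026} = 34519 \left(- \frac{1}{38640}\right) - \frac{105403}{8468642} = - \frac{34519}{38640} - \frac{105403}{8468642} = - \frac{21171558937}{23373451920}$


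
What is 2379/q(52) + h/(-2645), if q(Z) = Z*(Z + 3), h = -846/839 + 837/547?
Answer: 44417389767/53410622540 ≈ 0.83162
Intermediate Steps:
h = 239481/458933 (h = -846*1/839 + 837*(1/547) = -846/839 + 837/547 = 239481/458933 ≈ 0.52182)
q(Z) = Z*(3 + Z)
2379/q(52) + h/(-2645) = 2379/((52*(3 + 52))) + (239481/458933)/(-2645) = 2379/((52*55)) + (239481/458933)*(-1/2645) = 2379/2860 - 239481/1213877785 = 2379*(1/2860) - 239481/1213877785 = 183/220 - 239481/1213877785 = 44417389767/53410622540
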